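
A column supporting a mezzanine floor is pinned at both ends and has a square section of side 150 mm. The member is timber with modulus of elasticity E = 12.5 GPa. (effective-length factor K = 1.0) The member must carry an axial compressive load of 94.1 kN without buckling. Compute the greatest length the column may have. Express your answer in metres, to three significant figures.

I = a⁴/12 = 150⁴/12 = 4.219×10^7 mm⁴
I = 4.219×10^-5 m⁴
At the buckling limit P_cr = P = 9.410×10^4 N
From P_cr = π²EI/(K·L)²:  L = (1/K)·√(π²EI/P_cr) = (1/1)·√(π²×1.25×10^10×4.219×10^-5/9.410×10^4)
L = 7.44 m

L_max ≈ 7.44 m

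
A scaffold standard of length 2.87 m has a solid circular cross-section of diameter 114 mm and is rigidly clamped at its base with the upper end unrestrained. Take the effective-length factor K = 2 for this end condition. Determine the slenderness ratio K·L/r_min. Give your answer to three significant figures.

For a solid circle r = d/4 = 114/4 = 28.50 mm
L_e = K·L = 2 × 2.87 m = 5.740 m = 5740.0 mm
λ = L_e / r_min = 5740.0 / 28.50 = 201

λ ≈ 201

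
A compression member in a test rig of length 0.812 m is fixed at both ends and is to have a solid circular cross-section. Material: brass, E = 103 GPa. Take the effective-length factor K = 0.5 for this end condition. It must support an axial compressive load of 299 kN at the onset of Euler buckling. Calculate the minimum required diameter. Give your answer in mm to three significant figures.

L_e = K·L = 0.5 × 0.812 = 0.4060 m
Required I = P_cr·L_e²/(π²E) = 2.990×10^5 × 0.4060² / (π² × 1.03×10^11) = 4.848×10^-8 m⁴
I_req = 4.848×10^4 mm⁴
Solid circle: I = πd⁴/64  ⇒  d = (64I/π)^(1/4) = (64×4.848×10^4/π)^(1/4) = 31.5 mm

d ≈ 31.5 mm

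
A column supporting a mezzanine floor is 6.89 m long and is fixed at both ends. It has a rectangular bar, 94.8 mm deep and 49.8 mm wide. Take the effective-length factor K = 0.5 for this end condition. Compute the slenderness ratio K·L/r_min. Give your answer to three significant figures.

λ ≈ 240

For a rectangle r_min = b/√12 = 49.8/√12 = 14.38 mm
L_e = K·L = 0.5 × 6.89 m = 3.445 m = 3445.0 mm
λ = L_e / r_min = 3445.0 / 14.38 = 240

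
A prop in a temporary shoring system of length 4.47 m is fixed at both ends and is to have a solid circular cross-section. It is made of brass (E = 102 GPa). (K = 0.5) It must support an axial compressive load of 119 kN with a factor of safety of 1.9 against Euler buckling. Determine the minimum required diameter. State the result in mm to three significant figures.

d ≈ 69.1 mm

Required P_cr = n·P = 1.9 × 119 = 226.1 kN
L_e = K·L = 0.5 × 4.47 = 2.235 m
Required I = P_cr·L_e²/(π²E) = 2.261×10^5 × 2.235² / (π² × 1.02×10^11) = 1.122×10^-6 m⁴
I_req = 1.122×10^6 mm⁴
Solid circle: I = πd⁴/64  ⇒  d = (64I/π)^(1/4) = (64×1.122×10^6/π)^(1/4) = 69.1 mm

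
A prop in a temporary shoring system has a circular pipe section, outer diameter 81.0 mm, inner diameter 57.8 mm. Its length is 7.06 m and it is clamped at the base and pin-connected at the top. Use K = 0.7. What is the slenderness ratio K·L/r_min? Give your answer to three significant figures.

d_o = 81.0 mm, d_i = 57.8 mm
I = π(d_o⁴ − d_i⁴)/64 = π(81.0⁴ − 57.80⁴)/64 = 1.565×10^6 mm⁴
A = 2.529×10^3 mm²;  r_min = √(I/A) = √(1.565×10^6/2.529×10^3) = 24.88 mm
L_e = K·L = 0.7 × 7.06 m = 4.942 m = 4942.0 mm
λ = L_e / r_min = 4942.0 / 24.88 = 199

λ ≈ 199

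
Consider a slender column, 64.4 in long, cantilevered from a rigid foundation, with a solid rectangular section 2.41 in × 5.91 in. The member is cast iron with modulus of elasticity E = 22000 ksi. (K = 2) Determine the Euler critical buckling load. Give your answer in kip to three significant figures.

P_cr ≈ 90.2 kip

Buckling occurs about the weak axis: I_min = h·b³/12 with b = 2.41 in (the shorter side).
I_min = 5.91×2.41³/12 = 6.894 in⁴
Effective length L_e = K·L = 2 × 64.4 = 128.8 in
P_cr = π²EI / L_e² = π² × 22000×10³ × 6.894 / 128.8² = 9.023×10^4 lb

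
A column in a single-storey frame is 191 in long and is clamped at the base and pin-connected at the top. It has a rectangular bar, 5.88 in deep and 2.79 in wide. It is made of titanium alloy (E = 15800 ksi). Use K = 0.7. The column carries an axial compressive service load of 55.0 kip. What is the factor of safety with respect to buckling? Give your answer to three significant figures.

n ≈ 1.69

Buckling occurs about the weak axis: I_min = h·b³/12 with b = 2.79 in (the shorter side).
I_min = 5.88×2.79³/12 = 10.64 in⁴
Effective length L_e = K·L = 0.7 × 191 = 133.7 in
P_cr = π²EI / L_e² = π² × 15800×10³ × 10.64 / 133.7² = 9.283×10^4 lb
Factor of safety n = P_cr / P = 92.833 / 55.0 = 1.69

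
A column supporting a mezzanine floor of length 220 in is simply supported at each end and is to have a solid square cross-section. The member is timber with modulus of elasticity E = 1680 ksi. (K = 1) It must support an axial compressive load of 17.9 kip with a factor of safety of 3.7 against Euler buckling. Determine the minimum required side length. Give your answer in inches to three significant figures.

Required P_cr = n·P = 3.7 × 17.9 = 66.23 kip
L_e = K·L = 1 × 220 = 220.0 in
Required I = P_cr·L_e²/(π²E) = 6.623×10^4 × 220.0² / (π² × 1.68×10^6) = 193.3 in⁴
Solid square: I = a⁴/12  ⇒  a = (12I)^(1/4) = (12×193.3)^(1/4) = 6.94 in

a ≈ 6.94 in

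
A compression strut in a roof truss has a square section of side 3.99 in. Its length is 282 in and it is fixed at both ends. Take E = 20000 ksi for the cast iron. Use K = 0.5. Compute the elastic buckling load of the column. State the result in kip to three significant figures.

P_cr ≈ 210 kip

I = a⁴/12 = 3.99⁴/12 = 21.12 in⁴
Effective length L_e = K·L = 0.5 × 282 = 141.0 in
P_cr = π²EI / L_e² = π² × 20000×10³ × 21.12 / 141.0² = 2.097×10^5 lb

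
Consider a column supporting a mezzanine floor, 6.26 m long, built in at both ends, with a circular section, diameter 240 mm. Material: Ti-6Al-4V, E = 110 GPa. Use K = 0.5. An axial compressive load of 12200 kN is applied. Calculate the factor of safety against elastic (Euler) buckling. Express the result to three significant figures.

n ≈ 1.48

I = πd⁴/64 = π×240⁴/64 = 1.629×10^8 mm⁴
I = 1.629×10^8 mm⁴ = 1.629×10^-4 m⁴
Effective length L_e = K·L = 0.5 × 6.26 = 3.130 m
P_cr = π²EI / L_e² = π² × 110×10⁹ × 1.629×10^-4 / 3.130² = 1.805×10^7 N
Factor of safety n = P_cr / P = 18048 / 12200 = 1.48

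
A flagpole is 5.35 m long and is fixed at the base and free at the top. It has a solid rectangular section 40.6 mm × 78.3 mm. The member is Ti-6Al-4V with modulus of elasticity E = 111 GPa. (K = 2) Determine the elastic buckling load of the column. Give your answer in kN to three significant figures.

P_cr ≈ 4.18 kN

Buckling occurs about the weak axis: I_min = h·b³/12 with b = 40.6 mm (the shorter side).
I_min = 78.3×40.6³/12 = 4.367×10^5 mm⁴
I = 4.367×10^5 mm⁴ = 4.367×10^-7 m⁴
Effective length L_e = K·L = 2 × 5.35 = 10.70 m
P_cr = π²EI / L_e² = π² × 111×10⁹ × 4.367×10^-7 / 10.70² = 4.178×10^3 N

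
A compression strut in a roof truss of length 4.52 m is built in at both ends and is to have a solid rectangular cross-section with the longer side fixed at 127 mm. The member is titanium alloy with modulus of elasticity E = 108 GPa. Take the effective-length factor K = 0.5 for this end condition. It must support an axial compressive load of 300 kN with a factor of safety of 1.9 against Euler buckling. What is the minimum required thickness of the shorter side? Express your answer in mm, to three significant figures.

b ≈ 63.7 mm

Required P_cr = n·P = 1.9 × 300 = 570.0 kN
L_e = K·L = 0.5 × 4.52 = 2.260 m
Required I = P_cr·L_e²/(π²E) = 5.700×10^5 × 2.260² / (π² × 1.08×10^11) = 2.731×10^-6 m⁴
I_req = 2.731×10^6 mm⁴
Rectangle, weak axis: I_min = h·b³/12 with h = 127 mm fixed  ⇒  b = (12I/h)^(1/3) = 63.7 mm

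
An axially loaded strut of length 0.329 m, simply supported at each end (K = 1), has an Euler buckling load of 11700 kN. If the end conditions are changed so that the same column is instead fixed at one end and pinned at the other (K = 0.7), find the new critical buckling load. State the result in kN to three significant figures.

P_cr ∝ 1/K², so P_cr,new = P_cr,old × (K_old/K_new)² = 11700 × (1/0.7)²
= 11700 × 2.041 = 23900 kN

P_cr ≈ 23900 kN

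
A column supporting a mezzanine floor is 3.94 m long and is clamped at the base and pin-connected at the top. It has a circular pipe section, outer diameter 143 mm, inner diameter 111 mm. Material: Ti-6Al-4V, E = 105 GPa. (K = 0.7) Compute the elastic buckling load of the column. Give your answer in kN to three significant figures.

P_cr ≈ 1780 kN

d_o = 143 mm, d_i = 111 mm
I = π(d_o⁴ − d_i⁴)/64 = π(143⁴ − 111.0⁴)/64 = 1.307×10^7 mm⁴
I = 1.307×10^7 mm⁴ = 1.307×10^-5 m⁴
Effective length L_e = K·L = 0.7 × 3.94 = 2.758 m
P_cr = π²EI / L_e² = π² × 105×10⁹ × 1.307×10^-5 / 2.758² = 1.781×10^6 N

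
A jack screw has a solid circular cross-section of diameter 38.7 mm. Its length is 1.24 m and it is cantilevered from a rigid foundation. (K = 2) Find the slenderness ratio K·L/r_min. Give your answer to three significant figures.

For a solid circle r = d/4 = 38.7/4 = 9.675 mm
L_e = K·L = 2 × 1.24 m = 2.480 m = 2480.0 mm
λ = L_e / r_min = 2480.0 / 9.675 = 256

λ ≈ 256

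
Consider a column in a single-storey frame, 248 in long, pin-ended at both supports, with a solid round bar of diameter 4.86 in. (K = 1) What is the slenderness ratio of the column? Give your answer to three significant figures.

λ ≈ 204

For a solid circle r = d/4 = 4.86/4 = 1.215 in
L_e = K·L = 1 × 248 = 248.0 in
λ = L_e / r_min = 248.00 / 1.215 = 204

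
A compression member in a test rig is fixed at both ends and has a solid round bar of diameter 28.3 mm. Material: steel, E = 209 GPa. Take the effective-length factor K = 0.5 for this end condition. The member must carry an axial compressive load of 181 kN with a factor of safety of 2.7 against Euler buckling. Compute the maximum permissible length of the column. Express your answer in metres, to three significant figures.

L_max ≈ 0.729 m

I = πd⁴/64 = π×28.3⁴/64 = 3.149×10^4 mm⁴
I = 3.149×10^-8 m⁴
Required critical load P_cr = n·P = 2.7 × 181 = 488.7 kN = 4.887×10^5 N
From P_cr = π²EI/(K·L)²:  L = (1/K)·√(π²EI/P_cr) = (1/0.5)·√(π²×2.09×10^11×3.149×10^-8/4.887×10^5)
L = 0.729 m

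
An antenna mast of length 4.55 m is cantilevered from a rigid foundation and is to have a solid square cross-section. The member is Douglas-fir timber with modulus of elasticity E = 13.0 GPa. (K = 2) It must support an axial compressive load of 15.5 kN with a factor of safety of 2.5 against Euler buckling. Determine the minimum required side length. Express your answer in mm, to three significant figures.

Required P_cr = n·P = 2.5 × 15.5 = 38.75 kN
L_e = K·L = 2 × 4.55 = 9.100 m
Required I = P_cr·L_e²/(π²E) = 3.875×10^4 × 9.100² / (π² × 1.30×10^10) = 2.501×10^-5 m⁴
I_req = 2.501×10^7 mm⁴
Solid square: I = a⁴/12  ⇒  a = (12I)^(1/4) = (12×2.501×10^7)^(1/4) = 132 mm

a ≈ 132 mm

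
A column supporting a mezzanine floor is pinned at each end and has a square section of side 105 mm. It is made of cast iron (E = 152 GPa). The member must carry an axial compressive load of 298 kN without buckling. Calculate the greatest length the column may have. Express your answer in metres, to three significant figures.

L_max ≈ 7.14 m

I = a⁴/12 = 105⁴/12 = 1.013×10^7 mm⁴
I = 1.013×10^-5 m⁴
At the buckling limit P_cr = P = 2.980×10^5 N
From P_cr = π²EI/(K·L)²:  L = (1/K)·√(π²EI/P_cr) = (1/1)·√(π²×1.52×10^11×1.013×10^-5/2.980×10^5)
L = 7.14 m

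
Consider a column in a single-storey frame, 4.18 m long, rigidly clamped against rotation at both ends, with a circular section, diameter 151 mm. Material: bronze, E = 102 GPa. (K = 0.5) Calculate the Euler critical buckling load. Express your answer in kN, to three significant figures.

P_cr ≈ 5880 kN

I = πd⁴/64 = π×151⁴/64 = 2.552×10^7 mm⁴
I = 2.552×10^7 mm⁴ = 2.552×10^-5 m⁴
Effective length L_e = K·L = 0.5 × 4.18 = 2.090 m
P_cr = π²EI / L_e² = π² × 102×10⁹ × 2.552×10^-5 / 2.090² = 5.881×10^6 N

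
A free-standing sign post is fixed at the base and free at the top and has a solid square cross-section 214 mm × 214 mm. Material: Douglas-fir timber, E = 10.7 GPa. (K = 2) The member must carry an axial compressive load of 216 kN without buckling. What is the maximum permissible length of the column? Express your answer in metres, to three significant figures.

L_max ≈ 4.62 m

I = a⁴/12 = 214⁴/12 = 1.748×10^8 mm⁴
I = 1.748×10^-4 m⁴
At the buckling limit P_cr = P = 2.160×10^5 N
From P_cr = π²EI/(K·L)²:  L = (1/K)·√(π²EI/P_cr) = (1/2)·√(π²×1.07×10^10×1.748×10^-4/2.160×10^5)
L = 4.62 m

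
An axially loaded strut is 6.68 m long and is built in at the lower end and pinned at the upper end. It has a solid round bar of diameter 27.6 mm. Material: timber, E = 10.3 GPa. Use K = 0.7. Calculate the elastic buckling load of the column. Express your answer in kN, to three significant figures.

I = πd⁴/64 = π×27.6⁴/64 = 2.848×10^4 mm⁴
I = 2.848×10^4 mm⁴ = 2.848×10^-8 m⁴
Effective length L_e = K·L = 0.7 × 6.68 = 4.676 m
P_cr = π²EI / L_e² = π² × 10.3×10⁹ × 2.848×10^-8 / 4.676² = 132.4 N

P_cr ≈ 0.132 kN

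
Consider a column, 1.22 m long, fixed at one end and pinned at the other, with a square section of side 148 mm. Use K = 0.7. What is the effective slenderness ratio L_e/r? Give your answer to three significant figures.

λ ≈ 20.0

I = a⁴/12 = 148⁴/12 = 3.998×10^7 mm⁴
A = 2.190×10^4 mm²;  r_min = √(I/A) = √(3.998×10^7/2.190×10^4) = 42.72 mm
L_e = K·L = 0.7 × 1.22 m = 0.8540 m = 854.00 mm
λ = L_e / r_min = 854.00 / 42.72 = 20.0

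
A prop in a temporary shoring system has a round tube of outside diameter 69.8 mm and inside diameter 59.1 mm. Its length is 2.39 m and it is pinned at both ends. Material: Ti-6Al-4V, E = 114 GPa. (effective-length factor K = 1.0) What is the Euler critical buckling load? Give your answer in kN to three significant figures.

P_cr ≈ 112 kN

d_o = 69.8 mm, d_i = 59.1 mm
I = π(d_o⁴ − d_i⁴)/64 = π(69.8⁴ − 59.10⁴)/64 = 5.663×10^5 mm⁴
I = 5.663×10^5 mm⁴ = 5.663×10^-7 m⁴
Effective length L_e = K·L = 1 × 2.39 = 2.390 m
P_cr = π²EI / L_e² = π² × 114×10⁹ × 5.663×10^-7 / 2.390² = 1.116×10^5 N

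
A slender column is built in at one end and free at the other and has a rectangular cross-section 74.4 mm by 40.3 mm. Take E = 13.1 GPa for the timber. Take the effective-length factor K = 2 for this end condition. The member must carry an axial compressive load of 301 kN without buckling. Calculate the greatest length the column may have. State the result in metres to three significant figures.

L_max ≈ 0.209 m

Buckling occurs about the weak axis: I_min = h·b³/12 with b = 40.3 mm (the shorter side).
I_min = 74.4×40.3³/12 = 4.058×10^5 mm⁴
I = 4.058×10^-7 m⁴
At the buckling limit P_cr = P = 3.010×10^5 N
From P_cr = π²EI/(K·L)²:  L = (1/K)·√(π²EI/P_cr) = (1/2)·√(π²×1.31×10^10×4.058×10^-7/3.010×10^5)
L = 0.209 m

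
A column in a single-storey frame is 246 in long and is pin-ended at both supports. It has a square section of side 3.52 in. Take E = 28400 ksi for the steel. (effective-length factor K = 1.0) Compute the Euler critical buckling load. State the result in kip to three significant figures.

I = a⁴/12 = 3.52⁴/12 = 12.79 in⁴
Effective length L_e = K·L = 1 × 246 = 246.0 in
P_cr = π²EI / L_e² = π² × 28400×10³ × 12.79 / 246.0² = 5.926×10^4 lb

P_cr ≈ 59.3 kip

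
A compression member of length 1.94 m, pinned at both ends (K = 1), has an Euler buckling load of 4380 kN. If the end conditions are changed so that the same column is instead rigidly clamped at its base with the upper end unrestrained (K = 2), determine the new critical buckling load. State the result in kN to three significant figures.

P_cr ∝ 1/K², so P_cr,new = P_cr,old × (K_old/K_new)² = 4380 × (1/2)²
= 4380 × 0.2500 = 1100 kN

P_cr ≈ 1100 kN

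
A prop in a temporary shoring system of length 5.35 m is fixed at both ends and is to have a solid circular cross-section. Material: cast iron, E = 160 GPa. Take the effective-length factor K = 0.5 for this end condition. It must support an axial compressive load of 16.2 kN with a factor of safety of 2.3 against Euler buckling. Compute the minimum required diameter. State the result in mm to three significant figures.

Required P_cr = n·P = 2.3 × 16.2 = 37.26 kN
L_e = K·L = 0.5 × 5.35 = 2.675 m
Required I = P_cr·L_e²/(π²E) = 3.726×10^4 × 2.675² / (π² × 1.60×10^11) = 1.688×10^-7 m⁴
I_req = 1.688×10^5 mm⁴
Solid circle: I = πd⁴/64  ⇒  d = (64I/π)^(1/4) = (64×1.688×10^5/π)^(1/4) = 43.1 mm

d ≈ 43.1 mm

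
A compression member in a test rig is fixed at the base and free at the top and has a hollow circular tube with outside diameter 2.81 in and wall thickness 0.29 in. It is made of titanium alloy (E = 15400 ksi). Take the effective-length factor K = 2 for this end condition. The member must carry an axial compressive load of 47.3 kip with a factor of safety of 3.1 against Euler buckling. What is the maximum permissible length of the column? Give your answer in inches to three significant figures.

L_max ≈ 21.9 in

Inner diameter d_i = 2.81 − 2×0.29 = 2.230 in
I = π(d_o⁴ − d_i⁴)/64 = π(2.81⁴ − 2.230⁴)/64 = 1.847 in⁴
Required critical load P_cr = n·P = 3.1 × 47.3 = 146.6 kip = 1.466×10^5 lb
From P_cr = π²EI/(K·L)²:  L = (1/K)·√(π²EI/P_cr) = (1/2)·√(π²×1.54×10^7×1.847/1.466×10^5)
L = 21.9 in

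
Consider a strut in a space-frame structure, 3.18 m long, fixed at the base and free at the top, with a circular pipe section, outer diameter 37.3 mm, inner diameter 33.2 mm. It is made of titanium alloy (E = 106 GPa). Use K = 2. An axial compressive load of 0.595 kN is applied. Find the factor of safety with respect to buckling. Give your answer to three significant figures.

d_o = 37.3 mm, d_i = 33.2 mm
I = π(d_o⁴ − d_i⁴)/64 = π(37.3⁴ − 33.20⁴)/64 = 3.538×10^4 mm⁴
I = 3.538×10^4 mm⁴ = 3.538×10^-8 m⁴
Effective length L_e = K·L = 2 × 3.18 = 6.360 m
P_cr = π²EI / L_e² = π² × 106×10⁹ × 3.538×10^-8 / 6.360² = 915.1 N
Factor of safety n = P_cr / P = 0.91506 / 0.595 = 1.54

n ≈ 1.54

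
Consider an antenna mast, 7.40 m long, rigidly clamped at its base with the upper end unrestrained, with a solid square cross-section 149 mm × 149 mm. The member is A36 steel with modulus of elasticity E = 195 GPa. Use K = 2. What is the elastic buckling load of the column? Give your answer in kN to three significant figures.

P_cr ≈ 361 kN

I = a⁴/12 = 149⁴/12 = 4.107×10^7 mm⁴
I = 4.107×10^7 mm⁴ = 4.107×10^-5 m⁴
Effective length L_e = K·L = 2 × 7.40 = 14.80 m
P_cr = π²EI / L_e² = π² × 195×10⁹ × 4.107×10^-5 / 14.80² = 3.609×10^5 N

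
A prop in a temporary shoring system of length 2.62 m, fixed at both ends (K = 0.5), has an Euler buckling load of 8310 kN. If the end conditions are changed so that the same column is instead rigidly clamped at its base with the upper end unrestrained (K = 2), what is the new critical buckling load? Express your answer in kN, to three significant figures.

P_cr ≈ 519 kN

P_cr ∝ 1/K², so P_cr,new = P_cr,old × (K_old/K_new)² = 8310 × (0.5/2)²
= 8310 × 0.06250 = 519 kN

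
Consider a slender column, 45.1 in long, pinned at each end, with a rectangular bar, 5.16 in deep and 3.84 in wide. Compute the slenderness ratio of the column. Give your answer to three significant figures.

λ ≈ 40.7

Buckling occurs about the weak axis: I_min = h·b³/12 with b = 3.84 in (the shorter side).
I_min = 5.16×3.84³/12 = 24.35 in⁴
A = 19.81 in²;  r_min = √(I/A) = √(24.35/19.81) = 1.109 in
L_e = K·L = 1 × 45.1 = 45.10 in
λ = L_e / r_min = 45.100 / 1.109 = 40.7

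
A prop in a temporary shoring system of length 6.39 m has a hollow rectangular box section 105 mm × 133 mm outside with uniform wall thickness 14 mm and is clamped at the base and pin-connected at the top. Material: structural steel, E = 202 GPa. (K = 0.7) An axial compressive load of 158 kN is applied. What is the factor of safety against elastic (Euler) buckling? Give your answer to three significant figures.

Inner dimensions: h_i = 133 − 2×14 = 105.0 mm, b_i = 105 − 2×14 = 77.00 mm
Weak-axis I_min = (h_o·b_o³ − h_i·b_i³)/12 with b_o = 105, b_i = 77.00 mm (shorter outer/inner sides).
I_min = (133×105³ − 105.0×77.00³)/12 = 8.836×10^6 mm⁴
I = 8.836×10^6 mm⁴ = 8.836×10^-6 m⁴
Effective length L_e = K·L = 0.7 × 6.39 = 4.473 m
P_cr = π²EI / L_e² = π² × 202×10⁹ × 8.836×10^-6 / 4.473² = 8.804×10^5 N
Factor of safety n = P_cr / P = 880.43 / 158 = 5.57

n ≈ 5.57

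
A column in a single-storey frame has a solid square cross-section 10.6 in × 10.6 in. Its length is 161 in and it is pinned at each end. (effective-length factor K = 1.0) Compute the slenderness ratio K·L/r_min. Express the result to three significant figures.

For a square r = a/√12 = 10.6/√12 = 3.060 in
L_e = K·L = 1 × 161 = 161.0 in
λ = L_e / r_min = 161.00 / 3.060 = 52.6

λ ≈ 52.6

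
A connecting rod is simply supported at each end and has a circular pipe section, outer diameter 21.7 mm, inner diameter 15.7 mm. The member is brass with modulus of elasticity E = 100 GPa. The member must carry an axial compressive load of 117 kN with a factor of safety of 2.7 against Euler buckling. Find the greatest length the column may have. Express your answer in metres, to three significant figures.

L_max ≈ 0.157 m

d_o = 21.7 mm, d_i = 15.7 mm
I = π(d_o⁴ − d_i⁴)/64 = π(21.7⁴ − 15.70⁴)/64 = 7.902×10^3 mm⁴
I = 7.902×10^-9 m⁴
Required critical load P_cr = n·P = 2.7 × 117 = 315.9 kN = 3.159×10^5 N
From P_cr = π²EI/(K·L)²:  L = (1/K)·√(π²EI/P_cr) = (1/1)·√(π²×1.00×10^11×7.902×10^-9/3.159×10^5)
L = 0.157 m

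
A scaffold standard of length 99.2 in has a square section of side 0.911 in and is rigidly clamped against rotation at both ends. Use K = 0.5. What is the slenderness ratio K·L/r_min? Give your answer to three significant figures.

λ ≈ 189

For a square r = a/√12 = 0.911/√12 = 0.2630 in
L_e = K·L = 0.5 × 99.2 = 49.60 in
λ = L_e / r_min = 49.600 / 0.2630 = 189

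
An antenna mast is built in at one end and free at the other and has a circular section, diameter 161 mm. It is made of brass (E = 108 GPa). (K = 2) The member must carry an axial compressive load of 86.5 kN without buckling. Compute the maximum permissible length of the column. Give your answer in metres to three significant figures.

L_max ≈ 10.1 m

I = πd⁴/64 = π×161⁴/64 = 3.298×10^7 mm⁴
I = 3.298×10^-5 m⁴
At the buckling limit P_cr = P = 8.650×10^4 N
From P_cr = π²EI/(K·L)²:  L = (1/K)·√(π²EI/P_cr) = (1/2)·√(π²×1.08×10^11×3.298×10^-5/8.650×10^4)
L = 10.1 m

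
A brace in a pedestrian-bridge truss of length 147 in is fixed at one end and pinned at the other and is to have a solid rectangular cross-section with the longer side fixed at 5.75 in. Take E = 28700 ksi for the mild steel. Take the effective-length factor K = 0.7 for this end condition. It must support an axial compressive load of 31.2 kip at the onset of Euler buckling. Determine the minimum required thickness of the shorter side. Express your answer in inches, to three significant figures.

b ≈ 1.35 in

L_e = K·L = 0.7 × 147 = 102.9 in
Required I = P_cr·L_e²/(π²E) = 3.120×10^4 × 102.9² / (π² × 2.87×10^7) = 1.166 in⁴
Rectangle, weak axis: I_min = h·b³/12 with h = 5.75 in fixed  ⇒  b = (12I/h)^(1/3) = 1.35 in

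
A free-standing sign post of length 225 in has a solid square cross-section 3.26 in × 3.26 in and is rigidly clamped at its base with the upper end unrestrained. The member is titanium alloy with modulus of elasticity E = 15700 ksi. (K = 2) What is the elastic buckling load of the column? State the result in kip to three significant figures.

P_cr ≈ 7.20 kip

I = a⁴/12 = 3.26⁴/12 = 9.412 in⁴
Effective length L_e = K·L = 2 × 225 = 450.0 in
P_cr = π²EI / L_e² = π² × 15700×10³ × 9.412 / 450.0² = 7.202×10^3 lb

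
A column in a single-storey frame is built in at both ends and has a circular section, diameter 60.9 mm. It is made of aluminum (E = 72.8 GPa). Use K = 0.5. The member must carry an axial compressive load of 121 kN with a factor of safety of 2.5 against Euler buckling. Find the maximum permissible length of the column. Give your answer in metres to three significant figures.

I = πd⁴/64 = π×60.9⁴/64 = 6.752×10^5 mm⁴
I = 6.752×10^-7 m⁴
Required critical load P_cr = n·P = 2.5 × 121 = 302.5 kN = 3.025×10^5 N
From P_cr = π²EI/(K·L)²:  L = (1/K)·√(π²EI/P_cr) = (1/0.5)·√(π²×7.28×10^10×6.752×10^-7/3.025×10^5)
L = 2.53 m

L_max ≈ 2.53 m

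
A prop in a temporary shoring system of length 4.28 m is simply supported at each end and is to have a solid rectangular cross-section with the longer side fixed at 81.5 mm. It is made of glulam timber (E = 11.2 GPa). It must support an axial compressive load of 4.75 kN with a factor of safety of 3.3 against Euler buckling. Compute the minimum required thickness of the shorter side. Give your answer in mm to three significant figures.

b ≈ 72.6 mm

Required P_cr = n·P = 3.3 × 4.75 = 15.68 kN
L_e = K·L = 1 × 4.28 = 4.280 m
Required I = P_cr·L_e²/(π²E) = 1.567×10^4 × 4.280² / (π² × 1.12×10^10) = 2.598×10^-6 m⁴
I_req = 2.598×10^6 mm⁴
Rectangle, weak axis: I_min = h·b³/12 with h = 81.5 mm fixed  ⇒  b = (12I/h)^(1/3) = 72.6 mm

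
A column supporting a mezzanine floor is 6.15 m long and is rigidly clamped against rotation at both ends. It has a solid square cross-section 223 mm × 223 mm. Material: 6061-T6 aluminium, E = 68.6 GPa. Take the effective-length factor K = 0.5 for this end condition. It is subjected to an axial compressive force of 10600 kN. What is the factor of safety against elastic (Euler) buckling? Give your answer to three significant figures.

I = a⁴/12 = 223⁴/12 = 2.061×10^8 mm⁴
I = 2.061×10^8 mm⁴ = 2.061×10^-4 m⁴
Effective length L_e = K·L = 0.5 × 6.15 = 3.075 m
P_cr = π²EI / L_e² = π² × 68.6×10⁹ × 2.061×10^-4 / 3.075² = 1.476×10^7 N
Factor of safety n = P_cr / P = 14756 / 10600 = 1.39

n ≈ 1.39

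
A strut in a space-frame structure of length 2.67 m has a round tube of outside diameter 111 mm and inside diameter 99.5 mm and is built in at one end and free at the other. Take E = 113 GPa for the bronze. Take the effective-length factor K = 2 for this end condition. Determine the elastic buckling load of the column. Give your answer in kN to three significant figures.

d_o = 111 mm, d_i = 99.5 mm
I = π(d_o⁴ − d_i⁴)/64 = π(111⁴ − 99.50⁴)/64 = 2.641×10^6 mm⁴
I = 2.641×10^6 mm⁴ = 2.641×10^-6 m⁴
Effective length L_e = K·L = 2 × 2.67 = 5.340 m
P_cr = π²EI / L_e² = π² × 113×10⁹ × 2.641×10^-6 / 5.340² = 1.033×10^5 N

P_cr ≈ 103 kN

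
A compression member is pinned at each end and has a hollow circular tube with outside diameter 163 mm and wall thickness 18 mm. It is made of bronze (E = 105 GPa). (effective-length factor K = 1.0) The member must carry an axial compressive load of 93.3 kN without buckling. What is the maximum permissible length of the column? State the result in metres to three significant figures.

Inner diameter d_i = 163 − 2×18 = 127.0 mm
I = π(d_o⁴ − d_i⁴)/64 = π(163⁴ − 127.0⁴)/64 = 2.188×10^7 mm⁴
I = 2.188×10^-5 m⁴
At the buckling limit P_cr = P = 9.330×10^4 N
From P_cr = π²EI/(K·L)²:  L = (1/K)·√(π²EI/P_cr) = (1/1)·√(π²×1.05×10^11×2.188×10^-5/9.330×10^4)
L = 15.6 m

L_max ≈ 15.6 m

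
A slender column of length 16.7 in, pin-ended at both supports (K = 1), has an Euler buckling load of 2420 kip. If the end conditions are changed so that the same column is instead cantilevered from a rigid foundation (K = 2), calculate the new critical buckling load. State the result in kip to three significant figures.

P_cr ≈ 605 kip

P_cr ∝ 1/K², so P_cr,new = P_cr,old × (K_old/K_new)² = 2420 × (1/2)²
= 2420 × 0.2500 = 605 kip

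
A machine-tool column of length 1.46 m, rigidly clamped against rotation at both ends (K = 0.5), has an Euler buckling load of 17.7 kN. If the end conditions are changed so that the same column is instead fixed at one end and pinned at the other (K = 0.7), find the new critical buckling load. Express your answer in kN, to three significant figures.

P_cr ≈ 9.03 kN

P_cr ∝ 1/K², so P_cr,new = P_cr,old × (K_old/K_new)² = 17.7 × (0.5/0.7)²
= 17.7 × 0.5102 = 9.03 kN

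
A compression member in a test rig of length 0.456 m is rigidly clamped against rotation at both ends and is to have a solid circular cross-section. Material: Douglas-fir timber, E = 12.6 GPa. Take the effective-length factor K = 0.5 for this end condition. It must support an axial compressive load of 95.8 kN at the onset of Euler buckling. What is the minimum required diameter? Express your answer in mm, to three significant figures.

d ≈ 30.1 mm

L_e = K·L = 0.5 × 0.456 = 0.2280 m
Required I = P_cr·L_e²/(π²E) = 9.580×10^4 × 0.2280² / (π² × 1.26×10^10) = 4.005×10^-8 m⁴
I_req = 4.005×10^4 mm⁴
Solid circle: I = πd⁴/64  ⇒  d = (64I/π)^(1/4) = (64×4.005×10^4/π)^(1/4) = 30.1 mm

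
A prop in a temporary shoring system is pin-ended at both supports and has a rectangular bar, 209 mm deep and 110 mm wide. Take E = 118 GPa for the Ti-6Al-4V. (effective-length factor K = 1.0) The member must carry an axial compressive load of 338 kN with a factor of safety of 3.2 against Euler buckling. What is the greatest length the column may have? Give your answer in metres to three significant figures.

L_max ≈ 5.00 m

Buckling occurs about the weak axis: I_min = h·b³/12 with b = 110 mm (the shorter side).
I_min = 209×110³/12 = 2.318×10^7 mm⁴
I = 2.318×10^-5 m⁴
Required critical load P_cr = n·P = 3.2 × 338 = 1082 kN = 1.082×10^6 N
From P_cr = π²EI/(K·L)²:  L = (1/K)·√(π²EI/P_cr) = (1/1)·√(π²×1.18×10^11×2.318×10^-5/1.082×10^6)
L = 5.00 m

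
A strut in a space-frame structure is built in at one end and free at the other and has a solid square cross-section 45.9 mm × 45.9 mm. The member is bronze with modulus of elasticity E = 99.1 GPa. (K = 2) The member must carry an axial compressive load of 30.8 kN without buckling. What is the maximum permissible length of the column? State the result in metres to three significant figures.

I = a⁴/12 = 45.9⁴/12 = 3.699×10^5 mm⁴
I = 3.699×10^-7 m⁴
At the buckling limit P_cr = P = 3.080×10^4 N
From P_cr = π²EI/(K·L)²:  L = (1/K)·√(π²EI/P_cr) = (1/2)·√(π²×9.91×10^10×3.699×10^-7/3.080×10^4)
L = 1.71 m

L_max ≈ 1.71 m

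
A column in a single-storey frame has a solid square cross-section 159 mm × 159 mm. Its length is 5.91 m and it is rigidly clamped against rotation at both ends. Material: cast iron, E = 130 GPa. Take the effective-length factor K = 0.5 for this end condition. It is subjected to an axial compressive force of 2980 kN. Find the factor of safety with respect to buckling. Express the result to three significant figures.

n ≈ 2.63

I = a⁴/12 = 159⁴/12 = 5.326×10^7 mm⁴
I = 5.326×10^7 mm⁴ = 5.326×10^-5 m⁴
Effective length L_e = K·L = 0.5 × 5.91 = 2.955 m
P_cr = π²EI / L_e² = π² × 130×10⁹ × 5.326×10^-5 / 2.955² = 7.826×10^6 N
Factor of safety n = P_cr / P = 7825.9 / 2980 = 2.63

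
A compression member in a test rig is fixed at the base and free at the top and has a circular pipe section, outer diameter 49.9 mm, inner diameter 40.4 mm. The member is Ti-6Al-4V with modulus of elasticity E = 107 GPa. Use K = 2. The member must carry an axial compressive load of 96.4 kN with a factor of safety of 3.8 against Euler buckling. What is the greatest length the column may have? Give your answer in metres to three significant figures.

d_o = 49.9 mm, d_i = 40.4 mm
I = π(d_o⁴ − d_i⁴)/64 = π(49.9⁴ − 40.40⁴)/64 = 1.736×10^5 mm⁴
I = 1.736×10^-7 m⁴
Required critical load P_cr = n·P = 3.8 × 96.4 = 366.3 kN = 3.663×10^5 N
From P_cr = π²EI/(K·L)²:  L = (1/K)·√(π²EI/P_cr) = (1/2)·√(π²×1.07×10^11×1.736×10^-7/3.663×10^5)
L = 0.354 m

L_max ≈ 0.354 m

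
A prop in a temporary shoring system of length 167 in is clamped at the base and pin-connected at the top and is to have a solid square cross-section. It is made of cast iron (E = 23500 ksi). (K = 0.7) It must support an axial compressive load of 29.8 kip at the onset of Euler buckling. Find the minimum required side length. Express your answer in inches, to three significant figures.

L_e = K·L = 0.7 × 167 = 116.9 in
Required I = P_cr·L_e²/(π²E) = 2.980×10^4 × 116.9² / (π² × 2.35×10^7) = 1.756 in⁴
Solid square: I = a⁴/12  ⇒  a = (12I)^(1/4) = (12×1.756)^(1/4) = 2.14 in

a ≈ 2.14 in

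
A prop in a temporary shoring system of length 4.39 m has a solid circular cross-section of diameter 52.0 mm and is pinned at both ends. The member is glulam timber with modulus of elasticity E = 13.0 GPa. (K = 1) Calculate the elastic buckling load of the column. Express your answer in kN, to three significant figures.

I = πd⁴/64 = π×52.0⁴/64 = 3.589×10^5 mm⁴
I = 3.589×10^5 mm⁴ = 3.589×10^-7 m⁴
Effective length L_e = K·L = 1 × 4.39 = 4.390 m
P_cr = π²EI / L_e² = π² × 13.0×10⁹ × 3.589×10^-7 / 4.390² = 2.389×10^3 N

P_cr ≈ 2.39 kN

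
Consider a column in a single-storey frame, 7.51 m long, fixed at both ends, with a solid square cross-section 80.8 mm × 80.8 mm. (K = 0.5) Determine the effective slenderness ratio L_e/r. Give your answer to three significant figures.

λ ≈ 161

I = a⁴/12 = 80.8⁴/12 = 3.552×10^6 mm⁴
A = 6.529×10^3 mm²;  r_min = √(I/A) = √(3.552×10^6/6.529×10^3) = 23.32 mm
L_e = K·L = 0.5 × 7.51 m = 3.755 m = 3755.0 mm
λ = L_e / r_min = 3755.0 / 23.32 = 161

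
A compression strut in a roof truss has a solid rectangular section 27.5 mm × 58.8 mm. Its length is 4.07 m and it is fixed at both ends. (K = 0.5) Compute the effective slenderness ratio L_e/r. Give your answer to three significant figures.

Buckling occurs about the weak axis: I_min = h·b³/12 with b = 27.5 mm (the shorter side).
I_min = 58.8×27.5³/12 = 1.019×10^5 mm⁴
A = 1.617×10^3 mm²;  r_min = √(I/A) = √(1.019×10^5/1.617×10^3) = 7.939 mm
L_e = K·L = 0.5 × 4.07 m = 2.035 m = 2035.0 mm
λ = L_e / r_min = 2035.0 / 7.939 = 256

λ ≈ 256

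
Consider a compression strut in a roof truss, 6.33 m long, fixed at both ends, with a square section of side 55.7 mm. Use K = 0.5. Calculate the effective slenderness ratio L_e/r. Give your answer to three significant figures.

λ ≈ 197

I = a⁴/12 = 55.7⁴/12 = 8.021×10^5 mm⁴
A = 3.102×10^3 mm²;  r_min = √(I/A) = √(8.021×10^5/3.102×10^3) = 16.08 mm
L_e = K·L = 0.5 × 6.33 m = 3.165 m = 3165.0 mm
λ = L_e / r_min = 3165.0 / 16.08 = 197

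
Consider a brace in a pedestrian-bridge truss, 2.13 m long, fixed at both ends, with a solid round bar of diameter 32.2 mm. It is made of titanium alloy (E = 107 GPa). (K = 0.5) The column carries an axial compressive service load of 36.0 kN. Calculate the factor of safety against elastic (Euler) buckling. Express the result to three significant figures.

I = πd⁴/64 = π×32.2⁴/64 = 5.277×10^4 mm⁴
I = 5.277×10^4 mm⁴ = 5.277×10^-8 m⁴
Effective length L_e = K·L = 0.5 × 2.13 = 1.065 m
P_cr = π²EI / L_e² = π² × 107×10⁹ × 5.277×10^-8 / 1.065² = 4.913×10^4 N
Factor of safety n = P_cr / P = 49.133 / 36.0 = 1.36

n ≈ 1.36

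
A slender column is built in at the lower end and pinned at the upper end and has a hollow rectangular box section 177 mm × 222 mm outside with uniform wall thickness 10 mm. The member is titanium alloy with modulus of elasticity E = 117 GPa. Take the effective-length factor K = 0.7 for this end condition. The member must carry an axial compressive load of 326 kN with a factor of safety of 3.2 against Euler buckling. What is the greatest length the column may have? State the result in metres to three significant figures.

Inner dimensions: h_i = 222 − 2×10 = 202.0 mm, b_i = 177 − 2×10 = 157.0 mm
Weak-axis I_min = (h_o·b_o³ − h_i·b_i³)/12 with b_o = 177, b_i = 157.0 mm (shorter outer/inner sides).
I_min = (222×177³ − 202.0×157.0³)/12 = 3.744×10^7 mm⁴
I = 3.744×10^-5 m⁴
Required critical load P_cr = n·P = 3.2 × 326 = 1043 kN = 1.043×10^6 N
From P_cr = π²EI/(K·L)²:  L = (1/K)·√(π²EI/P_cr) = (1/0.7)·√(π²×1.17×10^11×3.744×10^-5/1.043×10^6)
L = 9.20 m

L_max ≈ 9.20 m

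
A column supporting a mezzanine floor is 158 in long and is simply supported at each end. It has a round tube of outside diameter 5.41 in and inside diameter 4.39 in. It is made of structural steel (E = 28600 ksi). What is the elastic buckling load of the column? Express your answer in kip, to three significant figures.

P_cr ≈ 269 kip

d_o = 5.41 in, d_i = 4.39 in
I = π(d_o⁴ − d_i⁴)/64 = π(5.41⁴ − 4.390⁴)/64 = 23.82 in⁴
Effective length L_e = K·L = 1 × 158 = 158.0 in
P_cr = π²EI / L_e² = π² × 28600×10³ × 23.82 / 158.0² = 2.693×10^5 lb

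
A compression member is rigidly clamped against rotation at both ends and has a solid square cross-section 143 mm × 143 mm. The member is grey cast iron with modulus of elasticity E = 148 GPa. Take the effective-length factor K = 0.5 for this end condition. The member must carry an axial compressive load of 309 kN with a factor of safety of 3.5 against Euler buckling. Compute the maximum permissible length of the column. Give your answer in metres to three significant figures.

L_max ≈ 13.7 m

I = a⁴/12 = 143⁴/12 = 3.485×10^7 mm⁴
I = 3.485×10^-5 m⁴
Required critical load P_cr = n·P = 3.5 × 309 = 1082 kN = 1.081×10^6 N
From P_cr = π²EI/(K·L)²:  L = (1/K)·√(π²EI/P_cr) = (1/0.5)·√(π²×1.48×10^11×3.485×10^-5/1.081×10^6)
L = 13.7 m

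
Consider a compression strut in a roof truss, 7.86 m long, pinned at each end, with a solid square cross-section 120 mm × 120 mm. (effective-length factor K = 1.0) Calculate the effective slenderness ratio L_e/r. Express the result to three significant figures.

λ ≈ 227

For a square r = a/√12 = 120/√12 = 34.64 mm
L_e = K·L = 1 × 7.86 m = 7.860 m = 7860.0 mm
λ = L_e / r_min = 7860.0 / 34.64 = 227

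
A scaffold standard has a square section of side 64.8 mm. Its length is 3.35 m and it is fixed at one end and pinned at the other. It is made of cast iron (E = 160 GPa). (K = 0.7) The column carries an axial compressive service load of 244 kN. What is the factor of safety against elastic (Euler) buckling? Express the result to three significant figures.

n ≈ 1.73

I = a⁴/12 = 64.8⁴/12 = 1.469×10^6 mm⁴
I = 1.469×10^6 mm⁴ = 1.469×10^-6 m⁴
Effective length L_e = K·L = 0.7 × 3.35 = 2.345 m
P_cr = π²EI / L_e² = π² × 160×10⁹ × 1.469×10^-6 / 2.345² = 4.219×10^5 N
Factor of safety n = P_cr / P = 421.94 / 244 = 1.73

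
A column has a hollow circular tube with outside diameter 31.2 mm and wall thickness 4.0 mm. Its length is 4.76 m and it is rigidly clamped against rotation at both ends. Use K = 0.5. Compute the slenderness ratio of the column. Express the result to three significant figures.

Inner diameter d_i = 31.2 − 2×4.0 = 23.20 mm
I = π(d_o⁴ − d_i⁴)/64 = π(31.2⁴ − 23.20⁴)/64 = 3.229×10^4 mm⁴
A = 341.8 mm²;  r_min = √(I/A) = √(3.229×10^4/341.8) = 9.720 mm
L_e = K·L = 0.5 × 4.76 m = 2.380 m = 2380.0 mm
λ = L_e / r_min = 2380.0 / 9.720 = 245

λ ≈ 245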